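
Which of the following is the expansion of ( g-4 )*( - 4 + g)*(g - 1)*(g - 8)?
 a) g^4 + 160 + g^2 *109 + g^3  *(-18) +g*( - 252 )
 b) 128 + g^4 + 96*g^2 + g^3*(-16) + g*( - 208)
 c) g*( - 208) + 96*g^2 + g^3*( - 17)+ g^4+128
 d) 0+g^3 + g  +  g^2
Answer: c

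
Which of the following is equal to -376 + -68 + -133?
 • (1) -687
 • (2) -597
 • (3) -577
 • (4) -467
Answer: 3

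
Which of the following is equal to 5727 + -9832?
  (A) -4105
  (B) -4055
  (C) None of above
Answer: A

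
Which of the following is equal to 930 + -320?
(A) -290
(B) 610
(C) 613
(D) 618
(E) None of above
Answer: B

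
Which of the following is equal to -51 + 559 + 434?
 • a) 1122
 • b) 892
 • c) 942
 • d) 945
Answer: c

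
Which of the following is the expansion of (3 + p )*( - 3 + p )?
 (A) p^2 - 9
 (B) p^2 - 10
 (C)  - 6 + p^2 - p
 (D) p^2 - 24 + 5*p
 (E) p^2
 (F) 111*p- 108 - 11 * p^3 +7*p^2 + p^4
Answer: A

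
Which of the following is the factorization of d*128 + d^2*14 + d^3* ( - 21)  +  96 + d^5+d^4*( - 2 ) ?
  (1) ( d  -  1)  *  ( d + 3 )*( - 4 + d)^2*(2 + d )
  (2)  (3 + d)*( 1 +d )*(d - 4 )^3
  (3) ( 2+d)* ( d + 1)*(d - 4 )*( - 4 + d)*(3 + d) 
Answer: 3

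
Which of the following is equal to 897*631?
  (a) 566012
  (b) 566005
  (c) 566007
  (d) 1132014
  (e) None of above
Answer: c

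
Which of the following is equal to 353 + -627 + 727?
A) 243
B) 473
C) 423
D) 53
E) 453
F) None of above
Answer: E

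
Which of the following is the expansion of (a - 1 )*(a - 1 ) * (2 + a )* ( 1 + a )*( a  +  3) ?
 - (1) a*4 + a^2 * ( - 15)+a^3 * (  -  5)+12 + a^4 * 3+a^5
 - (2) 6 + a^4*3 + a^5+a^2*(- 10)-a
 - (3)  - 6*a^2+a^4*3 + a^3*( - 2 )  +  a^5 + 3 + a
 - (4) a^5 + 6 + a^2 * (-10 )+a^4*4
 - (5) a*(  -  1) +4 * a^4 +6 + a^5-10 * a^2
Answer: 5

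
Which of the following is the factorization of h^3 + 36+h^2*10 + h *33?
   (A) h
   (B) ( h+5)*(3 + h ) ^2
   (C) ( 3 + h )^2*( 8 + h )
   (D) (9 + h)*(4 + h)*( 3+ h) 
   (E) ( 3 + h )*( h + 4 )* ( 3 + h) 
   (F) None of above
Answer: E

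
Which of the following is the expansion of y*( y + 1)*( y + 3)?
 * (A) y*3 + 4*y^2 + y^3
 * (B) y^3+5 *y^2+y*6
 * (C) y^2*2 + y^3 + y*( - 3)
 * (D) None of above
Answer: A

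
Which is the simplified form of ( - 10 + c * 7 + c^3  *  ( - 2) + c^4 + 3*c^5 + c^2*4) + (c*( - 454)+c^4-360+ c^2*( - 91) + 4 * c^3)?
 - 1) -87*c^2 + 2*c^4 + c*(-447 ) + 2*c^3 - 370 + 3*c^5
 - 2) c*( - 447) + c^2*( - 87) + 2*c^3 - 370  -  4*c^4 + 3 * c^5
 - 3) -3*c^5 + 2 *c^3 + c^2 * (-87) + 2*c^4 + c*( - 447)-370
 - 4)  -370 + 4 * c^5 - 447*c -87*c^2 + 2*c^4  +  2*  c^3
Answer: 1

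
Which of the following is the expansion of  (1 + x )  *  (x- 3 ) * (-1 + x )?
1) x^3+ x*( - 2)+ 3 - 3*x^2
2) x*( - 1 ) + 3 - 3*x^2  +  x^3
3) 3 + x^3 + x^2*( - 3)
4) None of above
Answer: 2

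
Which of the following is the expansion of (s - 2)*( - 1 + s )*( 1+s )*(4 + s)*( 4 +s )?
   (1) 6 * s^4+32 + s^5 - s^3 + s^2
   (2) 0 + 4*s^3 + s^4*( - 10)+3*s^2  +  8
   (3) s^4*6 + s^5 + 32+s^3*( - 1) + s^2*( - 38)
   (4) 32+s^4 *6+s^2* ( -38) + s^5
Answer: 3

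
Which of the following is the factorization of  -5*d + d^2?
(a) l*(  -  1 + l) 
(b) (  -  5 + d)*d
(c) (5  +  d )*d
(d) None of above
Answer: b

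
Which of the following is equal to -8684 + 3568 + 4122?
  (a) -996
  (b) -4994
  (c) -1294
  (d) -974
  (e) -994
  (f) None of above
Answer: e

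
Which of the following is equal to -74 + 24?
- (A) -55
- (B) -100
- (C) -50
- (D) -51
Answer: C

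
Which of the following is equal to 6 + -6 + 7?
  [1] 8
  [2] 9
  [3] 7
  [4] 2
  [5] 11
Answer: 3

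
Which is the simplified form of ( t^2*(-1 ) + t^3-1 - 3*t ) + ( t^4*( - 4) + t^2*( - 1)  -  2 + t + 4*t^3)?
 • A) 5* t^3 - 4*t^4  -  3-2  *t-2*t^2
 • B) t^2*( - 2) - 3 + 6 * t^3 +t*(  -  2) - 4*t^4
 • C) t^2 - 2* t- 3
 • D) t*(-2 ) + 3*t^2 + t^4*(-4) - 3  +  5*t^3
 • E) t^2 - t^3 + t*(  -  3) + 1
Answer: A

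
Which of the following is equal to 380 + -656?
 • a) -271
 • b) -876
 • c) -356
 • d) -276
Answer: d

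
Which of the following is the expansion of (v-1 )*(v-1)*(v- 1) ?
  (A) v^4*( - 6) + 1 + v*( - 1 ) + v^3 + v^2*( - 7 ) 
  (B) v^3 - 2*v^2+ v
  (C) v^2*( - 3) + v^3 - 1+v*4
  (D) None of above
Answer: D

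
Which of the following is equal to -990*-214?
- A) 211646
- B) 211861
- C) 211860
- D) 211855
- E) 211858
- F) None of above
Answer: C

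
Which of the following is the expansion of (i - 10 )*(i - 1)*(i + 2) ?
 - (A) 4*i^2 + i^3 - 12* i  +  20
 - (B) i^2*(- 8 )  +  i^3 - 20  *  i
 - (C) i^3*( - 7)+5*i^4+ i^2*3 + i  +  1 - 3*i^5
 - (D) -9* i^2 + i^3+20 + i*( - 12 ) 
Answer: D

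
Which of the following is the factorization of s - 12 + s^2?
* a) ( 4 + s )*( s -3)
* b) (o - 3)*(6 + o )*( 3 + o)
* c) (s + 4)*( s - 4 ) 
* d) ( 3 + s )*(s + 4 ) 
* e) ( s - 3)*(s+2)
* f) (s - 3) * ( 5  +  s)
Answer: a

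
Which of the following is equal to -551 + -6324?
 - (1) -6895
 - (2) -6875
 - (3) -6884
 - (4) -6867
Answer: 2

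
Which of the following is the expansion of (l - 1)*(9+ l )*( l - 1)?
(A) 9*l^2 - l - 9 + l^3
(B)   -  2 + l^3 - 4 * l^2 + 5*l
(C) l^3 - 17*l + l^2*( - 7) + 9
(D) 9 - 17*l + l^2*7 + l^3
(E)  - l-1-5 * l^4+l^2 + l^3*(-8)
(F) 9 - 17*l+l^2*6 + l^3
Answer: D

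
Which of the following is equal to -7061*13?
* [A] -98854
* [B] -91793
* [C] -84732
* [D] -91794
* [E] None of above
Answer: B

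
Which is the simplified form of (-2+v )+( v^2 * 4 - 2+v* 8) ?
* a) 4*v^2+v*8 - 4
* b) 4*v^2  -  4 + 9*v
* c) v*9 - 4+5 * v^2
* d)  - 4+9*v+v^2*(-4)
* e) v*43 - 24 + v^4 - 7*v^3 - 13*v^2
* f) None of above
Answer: b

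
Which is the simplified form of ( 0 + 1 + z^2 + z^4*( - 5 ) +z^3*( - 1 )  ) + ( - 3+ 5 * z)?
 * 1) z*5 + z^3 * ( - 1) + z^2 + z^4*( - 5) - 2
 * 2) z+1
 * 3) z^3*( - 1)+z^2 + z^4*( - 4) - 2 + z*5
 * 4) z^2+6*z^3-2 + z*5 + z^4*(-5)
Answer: 1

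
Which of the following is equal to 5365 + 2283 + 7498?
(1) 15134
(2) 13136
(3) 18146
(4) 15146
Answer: 4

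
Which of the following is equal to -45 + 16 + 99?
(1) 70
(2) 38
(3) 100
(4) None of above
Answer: 1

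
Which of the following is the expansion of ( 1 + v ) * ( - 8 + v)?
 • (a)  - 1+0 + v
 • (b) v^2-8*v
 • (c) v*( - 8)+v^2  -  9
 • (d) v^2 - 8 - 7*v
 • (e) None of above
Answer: d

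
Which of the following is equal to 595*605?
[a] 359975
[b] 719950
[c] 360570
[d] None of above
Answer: a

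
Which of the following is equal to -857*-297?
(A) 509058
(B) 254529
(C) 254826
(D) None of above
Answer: B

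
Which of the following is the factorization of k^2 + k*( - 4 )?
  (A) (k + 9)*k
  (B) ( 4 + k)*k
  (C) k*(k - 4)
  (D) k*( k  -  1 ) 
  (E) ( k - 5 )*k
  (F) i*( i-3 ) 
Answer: C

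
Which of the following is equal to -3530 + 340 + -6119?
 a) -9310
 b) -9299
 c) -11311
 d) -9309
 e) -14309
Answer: d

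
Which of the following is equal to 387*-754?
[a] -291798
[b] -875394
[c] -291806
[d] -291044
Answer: a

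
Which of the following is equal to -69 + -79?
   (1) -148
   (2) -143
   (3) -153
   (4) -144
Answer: 1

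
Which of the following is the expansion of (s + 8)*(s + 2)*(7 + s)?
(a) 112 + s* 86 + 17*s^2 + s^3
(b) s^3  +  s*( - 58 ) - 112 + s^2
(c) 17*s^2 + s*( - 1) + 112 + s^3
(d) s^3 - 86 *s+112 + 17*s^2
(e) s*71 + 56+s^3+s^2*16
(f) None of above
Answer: a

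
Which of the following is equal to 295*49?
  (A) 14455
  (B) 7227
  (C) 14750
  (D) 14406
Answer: A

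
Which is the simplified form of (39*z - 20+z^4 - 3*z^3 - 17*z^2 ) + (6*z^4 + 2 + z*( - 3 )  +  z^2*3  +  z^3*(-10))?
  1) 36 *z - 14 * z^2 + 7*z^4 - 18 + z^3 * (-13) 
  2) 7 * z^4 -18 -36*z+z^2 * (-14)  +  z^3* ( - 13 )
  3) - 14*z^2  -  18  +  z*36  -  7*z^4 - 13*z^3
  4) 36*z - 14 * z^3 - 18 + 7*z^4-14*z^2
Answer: 1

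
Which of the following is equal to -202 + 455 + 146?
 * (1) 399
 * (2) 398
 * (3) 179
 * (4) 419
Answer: 1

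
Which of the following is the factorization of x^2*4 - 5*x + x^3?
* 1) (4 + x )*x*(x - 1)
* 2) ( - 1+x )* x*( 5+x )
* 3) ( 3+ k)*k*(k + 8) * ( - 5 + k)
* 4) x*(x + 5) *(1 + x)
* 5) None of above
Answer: 2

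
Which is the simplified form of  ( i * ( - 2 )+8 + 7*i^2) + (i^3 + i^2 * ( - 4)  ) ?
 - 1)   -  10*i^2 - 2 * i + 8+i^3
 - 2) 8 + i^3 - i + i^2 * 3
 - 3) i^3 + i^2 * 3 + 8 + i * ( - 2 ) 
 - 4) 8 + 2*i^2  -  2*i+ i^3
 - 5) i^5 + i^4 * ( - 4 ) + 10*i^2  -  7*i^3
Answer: 3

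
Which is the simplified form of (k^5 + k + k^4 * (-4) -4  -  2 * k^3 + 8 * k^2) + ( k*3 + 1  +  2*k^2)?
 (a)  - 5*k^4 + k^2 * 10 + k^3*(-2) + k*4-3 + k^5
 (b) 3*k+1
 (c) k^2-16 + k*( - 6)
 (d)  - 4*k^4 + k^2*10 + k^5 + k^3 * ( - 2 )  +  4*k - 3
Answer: d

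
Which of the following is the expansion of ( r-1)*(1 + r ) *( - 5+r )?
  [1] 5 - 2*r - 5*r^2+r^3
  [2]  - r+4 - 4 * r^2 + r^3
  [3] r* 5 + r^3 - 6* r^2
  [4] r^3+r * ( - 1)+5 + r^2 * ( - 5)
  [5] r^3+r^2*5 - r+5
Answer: 4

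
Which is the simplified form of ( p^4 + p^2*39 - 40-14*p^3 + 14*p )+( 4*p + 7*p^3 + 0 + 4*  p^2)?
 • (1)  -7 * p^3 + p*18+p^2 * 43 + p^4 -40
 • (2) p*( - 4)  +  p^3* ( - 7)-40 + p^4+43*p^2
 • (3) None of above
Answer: 1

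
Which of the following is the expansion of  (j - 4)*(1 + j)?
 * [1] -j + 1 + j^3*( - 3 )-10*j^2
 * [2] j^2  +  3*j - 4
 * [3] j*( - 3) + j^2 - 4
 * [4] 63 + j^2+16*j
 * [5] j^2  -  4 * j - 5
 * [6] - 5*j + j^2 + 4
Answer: 3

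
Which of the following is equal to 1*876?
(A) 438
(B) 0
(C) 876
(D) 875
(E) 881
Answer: C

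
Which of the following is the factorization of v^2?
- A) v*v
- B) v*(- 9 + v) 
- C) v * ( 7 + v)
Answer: A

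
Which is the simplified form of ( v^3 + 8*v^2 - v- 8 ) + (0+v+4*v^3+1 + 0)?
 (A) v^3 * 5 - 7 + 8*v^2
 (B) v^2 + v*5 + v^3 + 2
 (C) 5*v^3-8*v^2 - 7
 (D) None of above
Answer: A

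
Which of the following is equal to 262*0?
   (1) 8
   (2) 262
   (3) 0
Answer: 3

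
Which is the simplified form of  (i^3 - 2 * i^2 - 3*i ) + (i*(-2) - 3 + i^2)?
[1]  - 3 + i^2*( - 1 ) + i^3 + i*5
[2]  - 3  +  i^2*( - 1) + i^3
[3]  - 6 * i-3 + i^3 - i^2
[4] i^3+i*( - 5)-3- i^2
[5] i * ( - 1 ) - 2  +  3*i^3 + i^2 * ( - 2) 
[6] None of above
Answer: 4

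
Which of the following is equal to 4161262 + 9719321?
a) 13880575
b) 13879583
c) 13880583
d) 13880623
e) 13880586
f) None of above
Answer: c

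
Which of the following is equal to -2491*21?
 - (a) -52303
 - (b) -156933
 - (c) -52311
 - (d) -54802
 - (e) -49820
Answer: c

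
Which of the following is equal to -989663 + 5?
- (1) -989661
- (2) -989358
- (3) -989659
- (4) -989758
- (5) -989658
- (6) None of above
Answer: 5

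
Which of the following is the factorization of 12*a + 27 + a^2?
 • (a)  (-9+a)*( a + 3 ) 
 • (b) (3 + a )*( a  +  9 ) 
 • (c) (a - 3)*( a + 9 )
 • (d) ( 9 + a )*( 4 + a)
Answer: b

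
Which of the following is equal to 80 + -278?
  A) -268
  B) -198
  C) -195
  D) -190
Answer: B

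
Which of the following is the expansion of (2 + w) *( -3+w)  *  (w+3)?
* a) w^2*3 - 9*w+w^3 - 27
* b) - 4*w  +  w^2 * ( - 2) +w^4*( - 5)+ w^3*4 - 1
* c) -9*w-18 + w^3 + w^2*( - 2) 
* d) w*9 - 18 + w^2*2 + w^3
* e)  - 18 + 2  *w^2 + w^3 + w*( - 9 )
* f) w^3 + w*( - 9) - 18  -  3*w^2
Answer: e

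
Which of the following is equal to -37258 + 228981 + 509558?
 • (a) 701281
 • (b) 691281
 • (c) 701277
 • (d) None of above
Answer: a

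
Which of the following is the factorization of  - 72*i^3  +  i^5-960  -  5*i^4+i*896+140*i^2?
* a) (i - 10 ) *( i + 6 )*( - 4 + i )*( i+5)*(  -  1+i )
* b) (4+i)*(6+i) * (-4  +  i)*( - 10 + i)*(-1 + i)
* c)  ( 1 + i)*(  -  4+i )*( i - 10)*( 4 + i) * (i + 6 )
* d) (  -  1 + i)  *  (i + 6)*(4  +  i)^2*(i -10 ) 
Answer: b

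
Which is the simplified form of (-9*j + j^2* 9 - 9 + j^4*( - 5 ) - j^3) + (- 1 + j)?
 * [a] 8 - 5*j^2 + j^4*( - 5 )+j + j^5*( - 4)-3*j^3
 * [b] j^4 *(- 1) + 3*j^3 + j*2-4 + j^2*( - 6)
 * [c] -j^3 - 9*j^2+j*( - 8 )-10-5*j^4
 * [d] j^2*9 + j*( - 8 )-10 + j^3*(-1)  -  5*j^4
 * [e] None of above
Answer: d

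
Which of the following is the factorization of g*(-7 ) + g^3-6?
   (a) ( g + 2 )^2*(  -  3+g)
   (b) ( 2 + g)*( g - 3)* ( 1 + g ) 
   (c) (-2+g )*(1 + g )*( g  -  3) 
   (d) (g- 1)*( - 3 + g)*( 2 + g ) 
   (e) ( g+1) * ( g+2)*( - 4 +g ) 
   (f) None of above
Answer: b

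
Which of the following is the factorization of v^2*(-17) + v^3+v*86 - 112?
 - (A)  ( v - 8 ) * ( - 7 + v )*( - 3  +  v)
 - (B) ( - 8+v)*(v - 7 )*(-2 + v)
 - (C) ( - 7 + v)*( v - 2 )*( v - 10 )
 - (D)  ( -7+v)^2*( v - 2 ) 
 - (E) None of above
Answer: B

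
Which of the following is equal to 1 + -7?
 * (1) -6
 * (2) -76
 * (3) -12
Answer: 1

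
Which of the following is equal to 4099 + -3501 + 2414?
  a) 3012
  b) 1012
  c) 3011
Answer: a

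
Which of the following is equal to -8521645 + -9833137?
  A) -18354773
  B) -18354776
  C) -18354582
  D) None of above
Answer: D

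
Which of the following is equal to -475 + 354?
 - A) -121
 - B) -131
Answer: A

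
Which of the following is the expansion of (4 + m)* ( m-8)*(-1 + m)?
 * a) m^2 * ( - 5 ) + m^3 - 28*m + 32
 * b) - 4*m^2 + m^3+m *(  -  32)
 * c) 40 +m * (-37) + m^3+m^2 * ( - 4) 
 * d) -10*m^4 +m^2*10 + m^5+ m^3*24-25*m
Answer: a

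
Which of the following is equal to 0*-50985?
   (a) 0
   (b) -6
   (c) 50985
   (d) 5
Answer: a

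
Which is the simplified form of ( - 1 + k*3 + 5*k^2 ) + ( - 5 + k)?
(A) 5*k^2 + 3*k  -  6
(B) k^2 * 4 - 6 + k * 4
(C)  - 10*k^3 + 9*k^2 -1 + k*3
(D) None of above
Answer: D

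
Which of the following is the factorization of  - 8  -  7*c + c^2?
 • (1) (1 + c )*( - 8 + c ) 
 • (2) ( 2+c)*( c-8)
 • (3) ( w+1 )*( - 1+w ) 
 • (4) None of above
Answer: 1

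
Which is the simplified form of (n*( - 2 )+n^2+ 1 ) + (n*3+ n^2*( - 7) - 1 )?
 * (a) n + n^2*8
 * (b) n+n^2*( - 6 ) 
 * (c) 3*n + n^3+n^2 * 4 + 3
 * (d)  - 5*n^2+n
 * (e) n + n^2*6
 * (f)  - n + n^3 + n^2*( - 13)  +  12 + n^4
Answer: b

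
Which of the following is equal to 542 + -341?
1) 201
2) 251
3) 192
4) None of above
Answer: 1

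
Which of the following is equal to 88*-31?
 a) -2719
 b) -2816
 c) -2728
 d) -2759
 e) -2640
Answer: c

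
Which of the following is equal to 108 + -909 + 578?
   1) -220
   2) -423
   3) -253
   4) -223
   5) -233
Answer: 4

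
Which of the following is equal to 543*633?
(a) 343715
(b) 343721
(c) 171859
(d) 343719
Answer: d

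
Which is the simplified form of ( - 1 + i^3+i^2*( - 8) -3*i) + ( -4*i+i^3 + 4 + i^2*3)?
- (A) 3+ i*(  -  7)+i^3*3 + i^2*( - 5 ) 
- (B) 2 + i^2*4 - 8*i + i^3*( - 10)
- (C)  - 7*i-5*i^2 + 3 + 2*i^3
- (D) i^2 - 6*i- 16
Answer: C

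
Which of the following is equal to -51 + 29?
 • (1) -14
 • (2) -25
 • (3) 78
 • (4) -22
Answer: 4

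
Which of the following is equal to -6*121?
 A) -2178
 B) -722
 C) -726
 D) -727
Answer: C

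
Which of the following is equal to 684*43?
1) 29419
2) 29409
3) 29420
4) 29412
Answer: 4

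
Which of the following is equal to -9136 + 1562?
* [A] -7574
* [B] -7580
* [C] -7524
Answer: A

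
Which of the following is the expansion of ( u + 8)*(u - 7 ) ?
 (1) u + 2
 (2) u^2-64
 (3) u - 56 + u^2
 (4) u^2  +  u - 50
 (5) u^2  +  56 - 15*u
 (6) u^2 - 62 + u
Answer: 3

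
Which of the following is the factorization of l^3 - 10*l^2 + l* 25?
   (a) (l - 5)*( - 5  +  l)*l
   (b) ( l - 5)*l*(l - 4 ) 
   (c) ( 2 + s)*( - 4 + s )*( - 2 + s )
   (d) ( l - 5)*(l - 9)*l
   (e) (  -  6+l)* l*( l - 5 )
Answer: a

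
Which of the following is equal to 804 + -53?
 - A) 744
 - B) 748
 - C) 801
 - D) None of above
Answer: D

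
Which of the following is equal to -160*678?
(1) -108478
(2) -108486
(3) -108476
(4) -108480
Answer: 4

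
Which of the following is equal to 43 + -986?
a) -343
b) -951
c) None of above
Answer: c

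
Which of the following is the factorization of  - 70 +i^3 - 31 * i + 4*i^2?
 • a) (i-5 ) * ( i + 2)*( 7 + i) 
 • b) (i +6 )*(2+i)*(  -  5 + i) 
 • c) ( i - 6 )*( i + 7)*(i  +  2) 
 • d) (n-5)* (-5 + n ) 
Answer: a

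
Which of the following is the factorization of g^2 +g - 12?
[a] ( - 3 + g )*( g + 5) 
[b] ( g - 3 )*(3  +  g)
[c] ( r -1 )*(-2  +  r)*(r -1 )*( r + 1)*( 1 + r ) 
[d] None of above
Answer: d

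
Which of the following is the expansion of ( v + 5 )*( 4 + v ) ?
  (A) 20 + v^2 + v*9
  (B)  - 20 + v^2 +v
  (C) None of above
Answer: A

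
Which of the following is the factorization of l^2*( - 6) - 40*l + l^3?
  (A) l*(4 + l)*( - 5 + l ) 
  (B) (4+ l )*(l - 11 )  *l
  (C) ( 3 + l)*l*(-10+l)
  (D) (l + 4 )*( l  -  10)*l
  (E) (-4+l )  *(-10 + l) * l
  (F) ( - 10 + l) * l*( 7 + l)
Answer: D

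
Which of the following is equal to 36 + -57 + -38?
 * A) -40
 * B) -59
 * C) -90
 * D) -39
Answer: B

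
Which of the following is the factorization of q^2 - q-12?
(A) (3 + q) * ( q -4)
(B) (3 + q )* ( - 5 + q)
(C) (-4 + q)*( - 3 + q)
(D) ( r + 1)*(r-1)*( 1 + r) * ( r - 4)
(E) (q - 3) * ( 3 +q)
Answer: A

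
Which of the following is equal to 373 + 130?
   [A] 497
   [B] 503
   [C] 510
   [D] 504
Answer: B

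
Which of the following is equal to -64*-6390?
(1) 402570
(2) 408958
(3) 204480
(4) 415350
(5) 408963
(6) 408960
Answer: 6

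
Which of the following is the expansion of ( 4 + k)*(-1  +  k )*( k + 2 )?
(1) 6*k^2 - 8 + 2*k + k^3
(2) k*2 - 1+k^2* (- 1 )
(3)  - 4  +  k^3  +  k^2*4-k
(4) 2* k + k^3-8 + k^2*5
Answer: 4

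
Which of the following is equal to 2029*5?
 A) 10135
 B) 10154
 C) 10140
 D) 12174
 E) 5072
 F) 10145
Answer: F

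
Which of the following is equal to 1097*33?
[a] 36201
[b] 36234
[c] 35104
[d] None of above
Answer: a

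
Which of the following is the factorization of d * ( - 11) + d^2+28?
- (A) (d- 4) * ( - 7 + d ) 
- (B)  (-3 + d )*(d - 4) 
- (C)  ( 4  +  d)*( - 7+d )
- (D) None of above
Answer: A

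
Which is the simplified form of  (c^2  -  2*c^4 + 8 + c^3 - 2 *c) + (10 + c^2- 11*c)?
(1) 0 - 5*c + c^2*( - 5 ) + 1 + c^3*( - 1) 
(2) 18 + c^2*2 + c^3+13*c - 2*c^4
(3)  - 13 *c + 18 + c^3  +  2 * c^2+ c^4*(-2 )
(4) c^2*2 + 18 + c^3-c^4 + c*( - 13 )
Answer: 3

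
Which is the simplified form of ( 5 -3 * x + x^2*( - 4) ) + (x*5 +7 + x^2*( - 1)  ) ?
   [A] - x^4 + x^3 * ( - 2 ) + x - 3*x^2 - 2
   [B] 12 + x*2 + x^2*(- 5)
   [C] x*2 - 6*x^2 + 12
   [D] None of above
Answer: B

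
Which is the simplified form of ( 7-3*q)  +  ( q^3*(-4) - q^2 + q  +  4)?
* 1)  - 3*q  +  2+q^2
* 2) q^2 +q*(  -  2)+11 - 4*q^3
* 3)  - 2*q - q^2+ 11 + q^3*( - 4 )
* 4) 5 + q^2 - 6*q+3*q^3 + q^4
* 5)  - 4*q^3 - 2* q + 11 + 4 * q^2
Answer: 3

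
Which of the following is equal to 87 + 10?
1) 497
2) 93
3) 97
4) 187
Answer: 3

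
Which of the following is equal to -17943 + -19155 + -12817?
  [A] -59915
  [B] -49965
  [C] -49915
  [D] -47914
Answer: C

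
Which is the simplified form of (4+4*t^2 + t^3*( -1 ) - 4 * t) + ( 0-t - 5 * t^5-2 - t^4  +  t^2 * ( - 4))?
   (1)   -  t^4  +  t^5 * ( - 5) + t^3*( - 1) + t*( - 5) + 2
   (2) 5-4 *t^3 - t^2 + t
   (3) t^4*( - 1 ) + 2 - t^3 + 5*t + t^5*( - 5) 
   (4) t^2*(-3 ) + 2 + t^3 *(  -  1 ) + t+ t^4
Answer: 1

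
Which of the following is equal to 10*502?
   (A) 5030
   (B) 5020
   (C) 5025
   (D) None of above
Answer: B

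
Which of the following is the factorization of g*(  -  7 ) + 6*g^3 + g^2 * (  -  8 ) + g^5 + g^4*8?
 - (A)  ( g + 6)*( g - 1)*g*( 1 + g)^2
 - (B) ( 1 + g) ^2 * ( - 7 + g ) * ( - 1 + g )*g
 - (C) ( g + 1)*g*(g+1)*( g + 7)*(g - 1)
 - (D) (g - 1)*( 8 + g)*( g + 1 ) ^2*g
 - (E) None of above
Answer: C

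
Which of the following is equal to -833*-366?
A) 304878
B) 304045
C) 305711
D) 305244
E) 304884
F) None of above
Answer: A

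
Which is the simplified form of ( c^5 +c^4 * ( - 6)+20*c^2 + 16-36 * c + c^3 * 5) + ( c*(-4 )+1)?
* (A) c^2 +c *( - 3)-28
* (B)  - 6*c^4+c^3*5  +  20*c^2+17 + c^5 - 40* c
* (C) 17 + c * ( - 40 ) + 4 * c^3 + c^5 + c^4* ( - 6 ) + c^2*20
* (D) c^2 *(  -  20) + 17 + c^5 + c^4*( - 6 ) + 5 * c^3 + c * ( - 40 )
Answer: B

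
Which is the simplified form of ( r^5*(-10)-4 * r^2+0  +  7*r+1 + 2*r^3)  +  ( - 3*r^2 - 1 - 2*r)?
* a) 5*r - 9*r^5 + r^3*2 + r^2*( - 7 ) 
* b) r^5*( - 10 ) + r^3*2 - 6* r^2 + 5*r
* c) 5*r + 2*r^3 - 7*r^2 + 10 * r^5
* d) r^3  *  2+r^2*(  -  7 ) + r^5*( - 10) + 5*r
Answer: d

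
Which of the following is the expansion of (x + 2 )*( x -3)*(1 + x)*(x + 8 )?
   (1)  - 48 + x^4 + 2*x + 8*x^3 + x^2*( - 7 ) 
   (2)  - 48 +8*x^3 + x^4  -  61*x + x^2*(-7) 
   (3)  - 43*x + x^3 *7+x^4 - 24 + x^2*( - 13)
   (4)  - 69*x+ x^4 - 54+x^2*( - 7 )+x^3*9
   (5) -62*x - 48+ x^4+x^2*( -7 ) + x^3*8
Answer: 5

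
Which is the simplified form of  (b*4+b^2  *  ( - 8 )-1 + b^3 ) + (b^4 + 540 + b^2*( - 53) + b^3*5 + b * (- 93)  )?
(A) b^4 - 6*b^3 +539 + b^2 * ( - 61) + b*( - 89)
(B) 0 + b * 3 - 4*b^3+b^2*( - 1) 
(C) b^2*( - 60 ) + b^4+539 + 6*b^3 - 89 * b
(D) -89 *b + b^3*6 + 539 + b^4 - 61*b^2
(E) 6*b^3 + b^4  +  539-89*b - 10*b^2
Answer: D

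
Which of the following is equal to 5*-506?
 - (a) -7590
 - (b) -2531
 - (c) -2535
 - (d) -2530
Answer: d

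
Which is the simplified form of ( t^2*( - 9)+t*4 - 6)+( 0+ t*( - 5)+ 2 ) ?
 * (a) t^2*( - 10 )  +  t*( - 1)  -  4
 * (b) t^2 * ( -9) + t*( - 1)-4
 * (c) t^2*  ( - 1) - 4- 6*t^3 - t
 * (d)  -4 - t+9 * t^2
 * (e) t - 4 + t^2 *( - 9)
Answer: b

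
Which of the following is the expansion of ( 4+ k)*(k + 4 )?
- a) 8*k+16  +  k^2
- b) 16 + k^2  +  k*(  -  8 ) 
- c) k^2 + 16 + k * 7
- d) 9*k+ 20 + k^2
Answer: a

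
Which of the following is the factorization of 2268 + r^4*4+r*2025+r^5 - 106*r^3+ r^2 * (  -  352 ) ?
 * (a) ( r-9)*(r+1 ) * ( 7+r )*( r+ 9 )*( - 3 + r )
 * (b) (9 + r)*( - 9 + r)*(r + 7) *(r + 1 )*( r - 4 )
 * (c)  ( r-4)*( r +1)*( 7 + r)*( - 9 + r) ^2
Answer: b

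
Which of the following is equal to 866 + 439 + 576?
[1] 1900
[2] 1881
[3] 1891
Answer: 2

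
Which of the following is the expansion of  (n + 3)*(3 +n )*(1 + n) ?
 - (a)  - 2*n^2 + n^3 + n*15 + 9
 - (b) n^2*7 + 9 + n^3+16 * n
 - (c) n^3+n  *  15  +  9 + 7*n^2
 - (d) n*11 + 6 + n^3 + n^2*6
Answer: c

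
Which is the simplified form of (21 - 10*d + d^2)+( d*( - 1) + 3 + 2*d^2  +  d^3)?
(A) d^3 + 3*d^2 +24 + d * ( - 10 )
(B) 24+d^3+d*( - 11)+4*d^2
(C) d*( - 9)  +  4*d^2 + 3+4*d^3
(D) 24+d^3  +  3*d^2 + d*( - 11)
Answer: D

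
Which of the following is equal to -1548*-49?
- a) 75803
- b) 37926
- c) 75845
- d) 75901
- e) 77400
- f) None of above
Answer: f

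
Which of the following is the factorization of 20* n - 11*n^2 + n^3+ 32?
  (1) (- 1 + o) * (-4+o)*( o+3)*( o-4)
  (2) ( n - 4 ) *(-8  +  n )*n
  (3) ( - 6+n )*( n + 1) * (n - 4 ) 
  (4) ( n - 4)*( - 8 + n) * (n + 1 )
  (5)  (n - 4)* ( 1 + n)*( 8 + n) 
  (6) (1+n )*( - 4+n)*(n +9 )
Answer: 4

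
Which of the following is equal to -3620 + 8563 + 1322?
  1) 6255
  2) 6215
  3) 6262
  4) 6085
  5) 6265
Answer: 5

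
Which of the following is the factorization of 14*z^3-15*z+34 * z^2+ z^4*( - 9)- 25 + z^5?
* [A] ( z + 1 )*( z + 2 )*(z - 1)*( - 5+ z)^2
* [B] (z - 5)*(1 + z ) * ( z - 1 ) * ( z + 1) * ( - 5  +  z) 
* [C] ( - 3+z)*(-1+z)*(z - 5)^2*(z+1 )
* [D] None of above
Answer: B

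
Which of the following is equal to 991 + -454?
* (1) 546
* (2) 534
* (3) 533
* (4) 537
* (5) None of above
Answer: 4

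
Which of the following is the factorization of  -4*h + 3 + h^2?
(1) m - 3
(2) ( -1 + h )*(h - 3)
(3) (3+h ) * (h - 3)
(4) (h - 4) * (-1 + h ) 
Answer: 2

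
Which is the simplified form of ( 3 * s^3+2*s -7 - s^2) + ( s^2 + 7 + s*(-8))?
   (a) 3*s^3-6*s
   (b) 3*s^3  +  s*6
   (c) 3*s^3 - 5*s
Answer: a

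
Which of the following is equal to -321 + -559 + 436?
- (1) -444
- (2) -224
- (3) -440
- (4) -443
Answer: 1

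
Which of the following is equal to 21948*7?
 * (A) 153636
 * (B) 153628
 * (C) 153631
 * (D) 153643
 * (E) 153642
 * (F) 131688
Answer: A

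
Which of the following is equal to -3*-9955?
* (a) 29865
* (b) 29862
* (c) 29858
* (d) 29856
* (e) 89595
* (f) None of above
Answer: a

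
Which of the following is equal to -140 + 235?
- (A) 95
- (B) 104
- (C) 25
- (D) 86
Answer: A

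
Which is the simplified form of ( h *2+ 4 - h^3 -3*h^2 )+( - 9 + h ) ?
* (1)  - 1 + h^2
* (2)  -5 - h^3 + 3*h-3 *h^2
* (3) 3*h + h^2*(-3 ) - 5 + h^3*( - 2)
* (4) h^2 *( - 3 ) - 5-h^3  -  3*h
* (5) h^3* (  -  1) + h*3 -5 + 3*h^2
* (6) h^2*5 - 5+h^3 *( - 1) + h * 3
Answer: 2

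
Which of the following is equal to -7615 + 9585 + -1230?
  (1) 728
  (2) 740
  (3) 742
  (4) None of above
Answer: 2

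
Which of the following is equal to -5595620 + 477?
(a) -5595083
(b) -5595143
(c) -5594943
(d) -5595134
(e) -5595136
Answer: b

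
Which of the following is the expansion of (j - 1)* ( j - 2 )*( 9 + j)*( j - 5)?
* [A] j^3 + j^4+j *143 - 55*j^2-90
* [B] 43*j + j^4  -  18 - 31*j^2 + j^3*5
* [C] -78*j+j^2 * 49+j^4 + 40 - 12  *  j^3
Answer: A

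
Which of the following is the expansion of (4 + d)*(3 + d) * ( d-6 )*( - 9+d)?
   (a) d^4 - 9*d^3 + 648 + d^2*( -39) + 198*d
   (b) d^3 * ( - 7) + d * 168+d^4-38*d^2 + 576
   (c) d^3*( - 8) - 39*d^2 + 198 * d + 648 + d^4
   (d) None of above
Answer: c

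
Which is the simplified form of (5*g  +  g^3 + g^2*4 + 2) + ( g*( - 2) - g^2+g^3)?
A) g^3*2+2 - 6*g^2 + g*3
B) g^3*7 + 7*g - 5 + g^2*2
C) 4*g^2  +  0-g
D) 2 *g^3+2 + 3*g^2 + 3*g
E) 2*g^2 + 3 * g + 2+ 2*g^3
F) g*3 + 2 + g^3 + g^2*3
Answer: D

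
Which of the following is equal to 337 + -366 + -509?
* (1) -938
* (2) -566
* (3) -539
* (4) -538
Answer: 4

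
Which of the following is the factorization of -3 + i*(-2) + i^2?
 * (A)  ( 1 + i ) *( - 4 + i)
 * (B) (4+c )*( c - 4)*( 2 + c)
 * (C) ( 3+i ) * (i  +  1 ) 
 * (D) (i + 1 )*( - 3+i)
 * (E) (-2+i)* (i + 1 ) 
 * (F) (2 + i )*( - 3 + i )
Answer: D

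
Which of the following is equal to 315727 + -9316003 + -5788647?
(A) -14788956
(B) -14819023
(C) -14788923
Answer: C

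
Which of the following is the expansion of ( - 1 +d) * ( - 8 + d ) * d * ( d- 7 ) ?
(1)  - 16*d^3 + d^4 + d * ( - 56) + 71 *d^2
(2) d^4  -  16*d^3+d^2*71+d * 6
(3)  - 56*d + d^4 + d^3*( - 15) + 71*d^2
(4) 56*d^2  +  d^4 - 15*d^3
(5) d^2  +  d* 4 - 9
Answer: 1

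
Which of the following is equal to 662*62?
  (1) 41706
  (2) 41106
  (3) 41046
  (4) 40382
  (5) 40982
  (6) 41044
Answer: 6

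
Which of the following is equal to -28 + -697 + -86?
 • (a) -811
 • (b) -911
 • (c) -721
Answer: a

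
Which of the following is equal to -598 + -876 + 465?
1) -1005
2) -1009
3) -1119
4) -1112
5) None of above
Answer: 2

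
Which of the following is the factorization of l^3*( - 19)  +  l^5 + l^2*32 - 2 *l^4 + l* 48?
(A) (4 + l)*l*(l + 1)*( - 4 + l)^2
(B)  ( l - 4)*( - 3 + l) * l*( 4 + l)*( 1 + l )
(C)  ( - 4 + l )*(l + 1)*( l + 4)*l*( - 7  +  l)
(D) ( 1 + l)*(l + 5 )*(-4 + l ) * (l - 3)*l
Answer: B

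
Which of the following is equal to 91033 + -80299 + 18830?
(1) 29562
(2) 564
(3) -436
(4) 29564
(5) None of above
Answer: 4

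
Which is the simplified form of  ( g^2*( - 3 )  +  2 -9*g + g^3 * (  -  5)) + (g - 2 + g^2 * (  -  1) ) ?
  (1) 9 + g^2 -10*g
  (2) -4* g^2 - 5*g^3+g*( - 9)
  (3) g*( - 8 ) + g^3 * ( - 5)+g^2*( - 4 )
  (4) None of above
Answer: 3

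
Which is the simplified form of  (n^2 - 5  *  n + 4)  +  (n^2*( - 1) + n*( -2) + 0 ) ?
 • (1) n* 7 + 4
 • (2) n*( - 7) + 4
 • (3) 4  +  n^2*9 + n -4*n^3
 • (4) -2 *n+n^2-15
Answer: 2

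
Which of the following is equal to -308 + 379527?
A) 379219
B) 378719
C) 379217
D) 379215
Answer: A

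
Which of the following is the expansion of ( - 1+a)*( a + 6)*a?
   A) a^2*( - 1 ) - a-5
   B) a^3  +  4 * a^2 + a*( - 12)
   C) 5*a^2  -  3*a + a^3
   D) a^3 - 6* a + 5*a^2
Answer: D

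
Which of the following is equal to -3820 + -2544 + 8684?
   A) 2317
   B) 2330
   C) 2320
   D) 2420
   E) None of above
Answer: C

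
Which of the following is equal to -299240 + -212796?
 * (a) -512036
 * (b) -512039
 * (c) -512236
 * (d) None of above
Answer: a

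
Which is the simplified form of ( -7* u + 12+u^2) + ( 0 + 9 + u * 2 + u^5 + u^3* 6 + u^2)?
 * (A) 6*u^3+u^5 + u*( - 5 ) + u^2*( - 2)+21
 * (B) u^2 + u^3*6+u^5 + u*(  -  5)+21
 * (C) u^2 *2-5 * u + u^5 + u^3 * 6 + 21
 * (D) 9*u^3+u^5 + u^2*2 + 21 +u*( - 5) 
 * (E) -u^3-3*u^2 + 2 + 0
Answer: C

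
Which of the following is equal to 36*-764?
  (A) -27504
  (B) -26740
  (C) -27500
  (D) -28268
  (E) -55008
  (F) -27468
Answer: A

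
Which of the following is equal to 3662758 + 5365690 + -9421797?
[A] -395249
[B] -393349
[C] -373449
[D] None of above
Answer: B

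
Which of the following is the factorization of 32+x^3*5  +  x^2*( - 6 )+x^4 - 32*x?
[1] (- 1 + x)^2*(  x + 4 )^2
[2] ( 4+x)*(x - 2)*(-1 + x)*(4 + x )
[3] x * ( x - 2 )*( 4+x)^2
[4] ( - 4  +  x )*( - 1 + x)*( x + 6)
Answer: 2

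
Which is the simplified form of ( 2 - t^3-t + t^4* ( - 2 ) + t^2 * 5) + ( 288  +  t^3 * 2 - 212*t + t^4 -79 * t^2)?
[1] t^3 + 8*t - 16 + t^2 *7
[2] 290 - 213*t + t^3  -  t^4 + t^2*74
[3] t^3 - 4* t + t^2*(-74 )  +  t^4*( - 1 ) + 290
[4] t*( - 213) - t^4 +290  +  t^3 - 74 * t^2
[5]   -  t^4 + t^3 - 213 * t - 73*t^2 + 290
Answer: 4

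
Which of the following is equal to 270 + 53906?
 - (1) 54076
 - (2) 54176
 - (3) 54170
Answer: 2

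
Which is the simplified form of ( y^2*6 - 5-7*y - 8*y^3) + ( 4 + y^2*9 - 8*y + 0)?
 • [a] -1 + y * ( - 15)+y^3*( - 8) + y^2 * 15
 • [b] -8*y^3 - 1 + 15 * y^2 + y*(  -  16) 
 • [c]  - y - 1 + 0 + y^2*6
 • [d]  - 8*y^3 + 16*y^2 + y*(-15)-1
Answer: a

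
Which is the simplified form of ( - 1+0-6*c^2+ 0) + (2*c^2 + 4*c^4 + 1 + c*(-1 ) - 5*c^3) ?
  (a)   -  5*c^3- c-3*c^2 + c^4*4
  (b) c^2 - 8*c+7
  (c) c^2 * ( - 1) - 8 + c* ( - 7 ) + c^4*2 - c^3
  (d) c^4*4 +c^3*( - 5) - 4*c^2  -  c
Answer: d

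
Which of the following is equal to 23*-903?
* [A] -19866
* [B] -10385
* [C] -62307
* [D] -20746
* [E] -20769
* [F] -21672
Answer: E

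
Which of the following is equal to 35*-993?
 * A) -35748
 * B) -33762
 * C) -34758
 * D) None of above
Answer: D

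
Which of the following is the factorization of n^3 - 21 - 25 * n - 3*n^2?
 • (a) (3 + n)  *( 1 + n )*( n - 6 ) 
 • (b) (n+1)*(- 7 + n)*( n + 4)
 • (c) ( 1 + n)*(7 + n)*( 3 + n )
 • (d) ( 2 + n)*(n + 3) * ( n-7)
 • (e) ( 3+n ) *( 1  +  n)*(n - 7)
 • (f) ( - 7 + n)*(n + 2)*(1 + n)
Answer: e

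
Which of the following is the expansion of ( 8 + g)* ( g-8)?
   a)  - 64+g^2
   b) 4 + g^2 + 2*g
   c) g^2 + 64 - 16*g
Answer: a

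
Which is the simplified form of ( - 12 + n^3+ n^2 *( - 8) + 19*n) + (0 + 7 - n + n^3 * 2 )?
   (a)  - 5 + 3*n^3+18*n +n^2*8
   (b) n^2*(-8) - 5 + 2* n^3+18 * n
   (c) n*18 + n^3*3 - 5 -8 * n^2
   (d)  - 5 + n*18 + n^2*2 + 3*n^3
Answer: c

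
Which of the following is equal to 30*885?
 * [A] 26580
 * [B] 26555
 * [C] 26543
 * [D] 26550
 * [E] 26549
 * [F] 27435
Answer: D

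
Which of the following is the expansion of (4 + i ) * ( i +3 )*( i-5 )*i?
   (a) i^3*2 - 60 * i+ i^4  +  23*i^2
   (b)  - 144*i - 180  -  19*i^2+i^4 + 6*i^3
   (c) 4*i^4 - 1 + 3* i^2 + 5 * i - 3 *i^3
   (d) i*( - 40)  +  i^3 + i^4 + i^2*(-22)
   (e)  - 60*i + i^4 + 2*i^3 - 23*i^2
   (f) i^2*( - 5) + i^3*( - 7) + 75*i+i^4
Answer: e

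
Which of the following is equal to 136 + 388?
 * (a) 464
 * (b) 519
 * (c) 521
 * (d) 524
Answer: d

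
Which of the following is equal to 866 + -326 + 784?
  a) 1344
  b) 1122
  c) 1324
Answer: c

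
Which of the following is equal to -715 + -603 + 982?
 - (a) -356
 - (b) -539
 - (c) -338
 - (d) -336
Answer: d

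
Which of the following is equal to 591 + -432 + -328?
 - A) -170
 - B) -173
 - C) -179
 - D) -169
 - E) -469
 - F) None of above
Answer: D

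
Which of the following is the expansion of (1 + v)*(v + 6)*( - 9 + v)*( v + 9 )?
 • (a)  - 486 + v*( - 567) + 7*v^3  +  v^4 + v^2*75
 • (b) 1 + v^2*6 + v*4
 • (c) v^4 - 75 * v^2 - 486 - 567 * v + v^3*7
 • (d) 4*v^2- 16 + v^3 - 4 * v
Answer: c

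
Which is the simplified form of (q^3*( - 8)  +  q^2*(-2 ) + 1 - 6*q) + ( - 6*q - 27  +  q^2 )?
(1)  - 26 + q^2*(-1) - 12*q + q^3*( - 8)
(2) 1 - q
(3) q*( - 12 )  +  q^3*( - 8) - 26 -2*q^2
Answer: 1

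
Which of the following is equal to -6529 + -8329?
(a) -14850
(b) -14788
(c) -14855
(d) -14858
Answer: d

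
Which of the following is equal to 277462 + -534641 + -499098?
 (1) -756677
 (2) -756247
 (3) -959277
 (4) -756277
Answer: 4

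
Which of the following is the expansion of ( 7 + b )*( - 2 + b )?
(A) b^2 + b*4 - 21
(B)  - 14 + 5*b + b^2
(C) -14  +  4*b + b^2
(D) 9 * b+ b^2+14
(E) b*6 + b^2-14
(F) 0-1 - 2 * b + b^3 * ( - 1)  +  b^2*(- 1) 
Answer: B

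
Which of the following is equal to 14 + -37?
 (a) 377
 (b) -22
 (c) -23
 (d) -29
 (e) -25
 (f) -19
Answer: c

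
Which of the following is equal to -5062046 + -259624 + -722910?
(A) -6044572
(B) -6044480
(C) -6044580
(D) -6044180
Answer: C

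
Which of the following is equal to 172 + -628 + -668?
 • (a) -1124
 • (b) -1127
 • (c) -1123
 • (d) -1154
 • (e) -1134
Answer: a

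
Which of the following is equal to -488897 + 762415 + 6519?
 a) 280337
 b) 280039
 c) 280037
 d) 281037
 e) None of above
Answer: c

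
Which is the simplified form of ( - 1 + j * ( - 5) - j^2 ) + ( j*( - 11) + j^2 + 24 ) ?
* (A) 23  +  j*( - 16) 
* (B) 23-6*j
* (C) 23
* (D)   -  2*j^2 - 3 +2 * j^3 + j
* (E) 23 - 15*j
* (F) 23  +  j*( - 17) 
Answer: A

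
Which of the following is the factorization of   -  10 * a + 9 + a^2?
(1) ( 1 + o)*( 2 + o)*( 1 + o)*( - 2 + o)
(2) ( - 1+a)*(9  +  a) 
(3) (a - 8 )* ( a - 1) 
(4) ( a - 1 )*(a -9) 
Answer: 4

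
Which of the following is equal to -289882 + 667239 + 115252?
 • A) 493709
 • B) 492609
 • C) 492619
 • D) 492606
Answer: B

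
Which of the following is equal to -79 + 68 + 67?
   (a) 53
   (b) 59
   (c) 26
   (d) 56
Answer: d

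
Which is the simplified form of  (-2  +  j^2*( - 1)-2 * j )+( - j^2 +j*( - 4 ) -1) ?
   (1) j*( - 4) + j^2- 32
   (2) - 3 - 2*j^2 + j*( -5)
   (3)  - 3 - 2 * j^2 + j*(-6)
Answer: 3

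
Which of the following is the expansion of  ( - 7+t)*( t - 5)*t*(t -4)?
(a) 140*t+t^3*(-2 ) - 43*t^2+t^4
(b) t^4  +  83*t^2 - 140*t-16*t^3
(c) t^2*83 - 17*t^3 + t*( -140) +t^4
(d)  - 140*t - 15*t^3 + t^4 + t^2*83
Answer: b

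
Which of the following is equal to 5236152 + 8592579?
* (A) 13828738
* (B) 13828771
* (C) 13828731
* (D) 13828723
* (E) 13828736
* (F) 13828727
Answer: C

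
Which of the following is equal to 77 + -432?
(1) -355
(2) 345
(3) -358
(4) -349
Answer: 1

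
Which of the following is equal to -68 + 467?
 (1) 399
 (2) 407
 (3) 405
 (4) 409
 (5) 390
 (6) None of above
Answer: 1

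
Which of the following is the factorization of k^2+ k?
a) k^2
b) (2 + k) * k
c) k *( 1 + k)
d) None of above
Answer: c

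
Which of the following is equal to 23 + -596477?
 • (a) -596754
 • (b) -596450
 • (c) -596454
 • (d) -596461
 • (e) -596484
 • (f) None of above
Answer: c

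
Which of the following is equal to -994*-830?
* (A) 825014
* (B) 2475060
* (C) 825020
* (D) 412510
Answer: C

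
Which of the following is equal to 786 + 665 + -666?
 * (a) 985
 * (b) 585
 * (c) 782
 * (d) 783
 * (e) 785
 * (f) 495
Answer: e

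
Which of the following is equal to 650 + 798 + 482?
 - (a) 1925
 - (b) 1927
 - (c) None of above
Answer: c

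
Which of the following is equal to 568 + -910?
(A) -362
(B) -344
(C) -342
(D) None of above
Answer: C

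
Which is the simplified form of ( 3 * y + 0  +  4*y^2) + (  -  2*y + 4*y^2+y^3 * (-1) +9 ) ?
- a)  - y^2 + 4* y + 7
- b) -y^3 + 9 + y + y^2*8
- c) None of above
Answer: b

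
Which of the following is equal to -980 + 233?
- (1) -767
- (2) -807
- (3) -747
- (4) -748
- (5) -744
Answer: 3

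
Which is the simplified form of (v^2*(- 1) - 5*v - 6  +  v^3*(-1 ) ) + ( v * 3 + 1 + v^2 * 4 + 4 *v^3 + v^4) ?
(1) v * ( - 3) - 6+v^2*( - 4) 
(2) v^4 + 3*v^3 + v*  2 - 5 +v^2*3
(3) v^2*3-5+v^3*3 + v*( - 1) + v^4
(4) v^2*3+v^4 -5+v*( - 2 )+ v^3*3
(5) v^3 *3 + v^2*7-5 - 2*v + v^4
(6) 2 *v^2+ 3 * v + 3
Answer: 4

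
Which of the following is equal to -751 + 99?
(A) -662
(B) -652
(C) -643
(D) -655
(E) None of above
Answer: B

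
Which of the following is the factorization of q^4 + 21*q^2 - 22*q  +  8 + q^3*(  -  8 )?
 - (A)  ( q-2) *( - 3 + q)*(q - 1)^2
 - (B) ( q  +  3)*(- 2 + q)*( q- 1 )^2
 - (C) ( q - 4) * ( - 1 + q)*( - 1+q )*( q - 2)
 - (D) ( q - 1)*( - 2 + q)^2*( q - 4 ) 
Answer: C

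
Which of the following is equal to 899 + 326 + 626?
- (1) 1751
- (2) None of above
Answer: 2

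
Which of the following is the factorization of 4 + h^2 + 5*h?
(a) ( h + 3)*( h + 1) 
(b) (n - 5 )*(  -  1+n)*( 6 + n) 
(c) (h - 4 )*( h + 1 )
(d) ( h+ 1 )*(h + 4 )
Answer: d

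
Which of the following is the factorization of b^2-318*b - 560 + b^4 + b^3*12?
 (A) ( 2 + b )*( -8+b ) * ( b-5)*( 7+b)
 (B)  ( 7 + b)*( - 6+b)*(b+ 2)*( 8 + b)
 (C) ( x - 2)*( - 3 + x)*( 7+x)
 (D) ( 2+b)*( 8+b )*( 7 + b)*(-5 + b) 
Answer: D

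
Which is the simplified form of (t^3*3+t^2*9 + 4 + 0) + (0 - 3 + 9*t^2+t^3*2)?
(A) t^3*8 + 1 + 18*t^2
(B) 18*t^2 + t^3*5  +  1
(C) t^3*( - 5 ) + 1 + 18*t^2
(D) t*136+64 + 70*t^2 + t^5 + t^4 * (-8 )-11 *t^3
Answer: B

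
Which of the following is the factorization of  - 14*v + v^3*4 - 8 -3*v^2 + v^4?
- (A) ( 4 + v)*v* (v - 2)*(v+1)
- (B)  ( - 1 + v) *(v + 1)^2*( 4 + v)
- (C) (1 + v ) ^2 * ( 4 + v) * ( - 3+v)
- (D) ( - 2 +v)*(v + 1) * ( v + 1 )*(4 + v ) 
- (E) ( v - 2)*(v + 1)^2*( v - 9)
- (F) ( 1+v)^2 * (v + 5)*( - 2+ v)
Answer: D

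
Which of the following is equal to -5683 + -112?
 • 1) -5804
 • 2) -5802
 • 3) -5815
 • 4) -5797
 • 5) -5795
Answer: 5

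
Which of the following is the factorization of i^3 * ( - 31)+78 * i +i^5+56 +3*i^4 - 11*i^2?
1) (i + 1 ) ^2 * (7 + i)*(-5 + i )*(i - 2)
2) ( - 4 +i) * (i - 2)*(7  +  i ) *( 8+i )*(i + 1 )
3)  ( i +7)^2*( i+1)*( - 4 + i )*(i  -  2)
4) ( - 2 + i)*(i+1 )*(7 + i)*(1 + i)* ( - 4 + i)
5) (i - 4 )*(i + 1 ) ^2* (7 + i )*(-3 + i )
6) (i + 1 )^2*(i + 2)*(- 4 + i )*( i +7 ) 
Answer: 4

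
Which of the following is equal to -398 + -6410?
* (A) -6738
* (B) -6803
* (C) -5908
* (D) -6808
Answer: D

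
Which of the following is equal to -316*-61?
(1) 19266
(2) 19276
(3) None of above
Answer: 2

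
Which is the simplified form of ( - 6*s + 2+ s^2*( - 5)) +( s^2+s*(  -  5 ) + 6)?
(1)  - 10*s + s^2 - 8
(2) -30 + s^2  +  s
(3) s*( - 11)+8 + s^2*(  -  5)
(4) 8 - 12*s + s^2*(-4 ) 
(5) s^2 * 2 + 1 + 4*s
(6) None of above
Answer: 6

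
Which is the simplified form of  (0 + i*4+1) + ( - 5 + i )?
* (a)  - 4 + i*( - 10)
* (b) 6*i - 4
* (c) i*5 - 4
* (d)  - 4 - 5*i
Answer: c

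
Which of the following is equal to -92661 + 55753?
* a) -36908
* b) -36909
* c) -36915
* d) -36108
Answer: a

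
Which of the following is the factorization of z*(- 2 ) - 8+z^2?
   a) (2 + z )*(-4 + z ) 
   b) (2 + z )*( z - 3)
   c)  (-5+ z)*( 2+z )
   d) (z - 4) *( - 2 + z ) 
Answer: a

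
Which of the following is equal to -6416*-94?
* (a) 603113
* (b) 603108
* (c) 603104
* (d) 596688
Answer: c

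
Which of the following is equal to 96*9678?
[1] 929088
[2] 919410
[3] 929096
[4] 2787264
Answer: 1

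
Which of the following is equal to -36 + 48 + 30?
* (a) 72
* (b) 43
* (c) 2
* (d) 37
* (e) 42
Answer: e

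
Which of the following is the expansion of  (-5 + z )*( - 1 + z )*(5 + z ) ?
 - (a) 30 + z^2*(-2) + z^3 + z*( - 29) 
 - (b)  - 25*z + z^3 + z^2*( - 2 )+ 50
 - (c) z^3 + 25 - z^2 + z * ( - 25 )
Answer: c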